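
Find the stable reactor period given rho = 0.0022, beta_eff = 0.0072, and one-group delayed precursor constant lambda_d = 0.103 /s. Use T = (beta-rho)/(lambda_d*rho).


T = (beta - rho) / (lambda_d * rho)
T = (0.0072 - 0.0022) / (0.103 * 0.0022)
T = 22.065 s

22.065


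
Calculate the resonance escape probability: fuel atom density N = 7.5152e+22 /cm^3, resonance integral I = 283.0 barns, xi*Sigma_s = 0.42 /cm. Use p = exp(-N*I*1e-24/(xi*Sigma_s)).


p = exp(-N * I * 1e-24 / (xi*Sigma_s))
p = exp(-7.5152e+22 * 283.0 * 1e-24 / 0.42)
p = 1.0189e-22

1.0189e-22


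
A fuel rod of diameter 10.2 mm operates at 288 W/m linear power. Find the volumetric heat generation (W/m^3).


r = D / 2 / 1000 = 10.2 / 2 / 1000 = 0.0051 m
q''' = q' / (pi * r^2)
q''' = 288 / (pi * 0.0051^2)
q''' = 3.5245e+06 W/m^3

3.5245e+06


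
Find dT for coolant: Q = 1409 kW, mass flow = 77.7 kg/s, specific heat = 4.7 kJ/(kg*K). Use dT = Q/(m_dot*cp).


dT = Q / (m_dot * cp)
dT = 1409 / (77.7 * 4.7)
dT = 3.8583 C

3.8583


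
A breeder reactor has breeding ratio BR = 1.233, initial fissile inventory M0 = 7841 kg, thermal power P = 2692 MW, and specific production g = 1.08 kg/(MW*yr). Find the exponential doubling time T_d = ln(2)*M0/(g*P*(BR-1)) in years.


Breeding gain G = BR - 1 = 1.233 - 1 = 0.233
Fissile production rate = g * P * G = 1.08 * 2692 * 0.233 = 677.41488 kg/yr
T_d = ln(2) * M0 / (g * P * G)
T_d = ln(2) * 7841 / 677.41488 = 8.0231 yr

8.0231


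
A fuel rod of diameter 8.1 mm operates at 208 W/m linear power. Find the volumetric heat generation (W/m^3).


r = D / 2 / 1000 = 8.1 / 2 / 1000 = 0.00405 m
q''' = q' / (pi * r^2)
q''' = 208 / (pi * 0.00405^2)
q''' = 4.0365e+06 W/m^3

4.0365e+06


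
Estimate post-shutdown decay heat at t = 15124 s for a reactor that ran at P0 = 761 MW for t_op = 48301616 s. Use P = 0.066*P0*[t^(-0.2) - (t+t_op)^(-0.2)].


P/P0 = 0.066 * [t^(-0.2) - (t + t_op)^(-0.2)]
P/P0 = 0.066 * [15124^(-0.2) - (15124 + 48301616)^(-0.2)]
P/P0 = 0.066 * [0.1459038 - 0.02905230] = 0.007712199
P = 761 * 0.007712199 = 5.8690 MW

5.8690


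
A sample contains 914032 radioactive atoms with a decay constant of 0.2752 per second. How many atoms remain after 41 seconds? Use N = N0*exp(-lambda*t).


N = N0 * exp(-lambda * t)
N = 914032 * exp(-0.2752 * 41)
N = 11.501

11.501


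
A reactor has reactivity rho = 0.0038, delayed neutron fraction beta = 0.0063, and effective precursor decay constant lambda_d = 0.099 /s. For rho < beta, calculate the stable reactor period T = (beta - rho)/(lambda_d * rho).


T = (beta - rho) / (lambda_d * rho)
T = (0.0063 - 0.0038) / (0.099 * 0.0038)
T = 6.6454 s

6.6454


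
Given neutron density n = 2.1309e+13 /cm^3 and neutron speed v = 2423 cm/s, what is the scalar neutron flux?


phi = n * v
phi = 2.1309e+13 * 2423
phi = 5.1632e+16 /cm^2/s

5.1632e+16


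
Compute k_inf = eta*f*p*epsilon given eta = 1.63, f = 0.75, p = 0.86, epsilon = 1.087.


k_inf = eta * f * p * epsilon
k_inf = 1.63 * 0.75 * 0.86 * 1.087
k_inf = 1.1428

1.1428


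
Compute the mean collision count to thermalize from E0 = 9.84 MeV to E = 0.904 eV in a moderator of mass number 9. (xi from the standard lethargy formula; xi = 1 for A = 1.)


xi = 1 + (A-1)^2/(2A)*ln((A-1)/(A+1)) = 0.2066007 (for A = 9)
n = ln(E0/E) / xi
n = ln(9.84e6 / 0.904) / 0.2066007
n = ln(1.088496e+07) / 0.2066007 = 78.426

78.426


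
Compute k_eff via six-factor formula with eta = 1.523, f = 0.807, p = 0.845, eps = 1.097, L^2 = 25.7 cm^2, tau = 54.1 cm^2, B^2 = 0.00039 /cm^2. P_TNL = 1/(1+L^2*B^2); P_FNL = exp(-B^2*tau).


k_inf = eta*f*p*eps = 1.523*0.807*0.845*1.097 = 1.139297
P_TNL = 1/(1 + L^2*B^2) = 1/(1 + 25.7*0.00039) = 0.9900765
P_FNL = exp(-B^2*tau) = exp(-0.00039*54.1) = 0.9791220
k_eff = k_inf * P_TNL * P_FNL = 1.139297 * 0.9900765 * 0.9791220
k_eff = 1.1044

1.1044


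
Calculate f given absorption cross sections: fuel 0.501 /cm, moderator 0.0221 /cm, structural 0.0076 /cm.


f = Sigma_a_fuel / (Sigma_a_fuel + Sigma_a_mod + Sigma_a_other)
f = 0.501 / (0.501 + 0.0221 + 0.0076)
f = 0.94404

0.94404


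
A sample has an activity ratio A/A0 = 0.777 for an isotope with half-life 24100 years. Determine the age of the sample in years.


lambda = ln(2) / t_half = ln(2) / 24100 = 2.876129e-05 /yr
t = -ln(A/A0) / lambda
t = -ln(0.777) / 2.876129e-05
t = 8772.7 yr

8772.7


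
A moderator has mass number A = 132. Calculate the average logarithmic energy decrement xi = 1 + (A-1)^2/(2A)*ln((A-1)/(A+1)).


xi = 1 + (A-1)^2/(2A) * ln((A-1)/(A+1))
xi = 1 + (132-1)^2/(2*132) * ln((132-1)/(132 +1))
xi = 0.015075

0.015075


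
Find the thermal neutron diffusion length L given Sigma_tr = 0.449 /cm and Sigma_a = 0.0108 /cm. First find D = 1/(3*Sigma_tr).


D = 1 / (3 * Sigma_tr) = 1 / (3 * 0.449) = 0.7423905 cm
L = sqrt(D / Sigma_a)
L = sqrt(0.7423905 / 0.0108)
L = 8.2910 cm

8.2910


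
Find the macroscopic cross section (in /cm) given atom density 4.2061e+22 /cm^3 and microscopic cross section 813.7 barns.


Sigma = N * sigma_barns * 1e-24
Sigma = 4.2061e+22 * 813.7 * 1e-24
Sigma = 34.225 /cm

34.225


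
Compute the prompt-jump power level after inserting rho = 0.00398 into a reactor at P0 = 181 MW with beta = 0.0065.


P1/P0 = beta / (beta - rho)
P1/P0 = 0.0065 / (0.0065 - 0.00398) = 2.579365
P1 = 181 * 2.579365 = 466.87 MW

466.87


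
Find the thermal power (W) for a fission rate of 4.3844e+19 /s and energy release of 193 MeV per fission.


P = fission_rate * E_MeV * 1.602e-13
P = 4.3844e+19 * 193 * 1.602e-13
P = 1.3556e+09 W

1.3556e+09


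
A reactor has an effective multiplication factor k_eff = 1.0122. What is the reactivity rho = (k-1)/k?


rho = (k_eff - 1) / k_eff
rho = (1.0122 - 1) / 1.0122
rho = 0.012053

0.012053


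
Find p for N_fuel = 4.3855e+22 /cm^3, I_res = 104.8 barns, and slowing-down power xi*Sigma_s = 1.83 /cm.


p = exp(-N * I * 1e-24 / (xi*Sigma_s))
p = exp(-4.3855e+22 * 104.8 * 1e-24 / 1.83)
p = 0.081148

0.081148


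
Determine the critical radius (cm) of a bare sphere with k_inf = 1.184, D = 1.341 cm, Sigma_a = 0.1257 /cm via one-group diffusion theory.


L^2 = D / Sigma_a = 1.341 / 0.1257 = 10.66826 cm^2
B_m^2 = (k_inf - 1) / L^2 = (1.184 - 1) / 10.66826 = 0.01724742 /cm^2
For a bare sphere: B_g = pi/R, so R_c = pi / sqrt(B_m^2)
R_c = pi / sqrt(0.01724742) = 23.921 cm

23.921


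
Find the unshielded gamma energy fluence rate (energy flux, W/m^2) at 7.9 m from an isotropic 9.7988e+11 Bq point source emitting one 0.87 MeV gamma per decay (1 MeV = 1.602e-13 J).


psi = A * E * 1.602e-13 / (4*pi*r^2)
psi = 9.7988e+11 * 0.87 * 1.602e-13 / (4*pi*7.9^2)
psi = 1.7414e-04 W/m^2

1.7414e-04


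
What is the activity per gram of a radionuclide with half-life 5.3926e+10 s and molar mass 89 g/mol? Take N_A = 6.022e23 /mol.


lambda = ln(2) / t_half = ln(2) / 5.3926e+10 = 1.285367e-11 /s
SA = lambda * N_A / M
SA = 1.285367e-11 * 6.022e23 / 89
SA = 8.6972e+10 Bq/g

8.6972e+10


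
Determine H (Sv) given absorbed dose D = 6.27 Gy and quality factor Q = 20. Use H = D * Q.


H = D * Q
H = 6.27 * 20
H = 125.40 Sv

125.40


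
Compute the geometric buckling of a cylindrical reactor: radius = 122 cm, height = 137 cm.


B^2 = (2.405/R)^2 + (pi/H)^2
B^2 = (2.405/122)^2 + (pi/137)^2
B^2 = 9.1445e-04 /cm^2

9.1445e-04


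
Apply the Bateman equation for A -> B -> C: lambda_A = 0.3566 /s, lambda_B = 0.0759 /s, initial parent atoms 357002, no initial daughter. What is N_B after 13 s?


N_B(t) = lambda_A * N_A0 / (lambda_B - lambda_A) * [exp(-lambda_A*t) - exp(-lambda_B*t)]
exp(-0.3566*13) = 0.009698345; exp(-0.0759*13) = 0.3728049
N_B = 0.3566 * 357002 / (0.0759 - 0.3566) * (0.009698345 - 0.3728049)
N_B = 164681

164681


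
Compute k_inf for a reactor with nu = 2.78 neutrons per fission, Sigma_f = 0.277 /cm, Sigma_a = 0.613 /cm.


k_inf = nu * Sigma_f / Sigma_a
k_inf = 2.78 * 0.277 / 0.613
k_inf = 1.2562

1.2562


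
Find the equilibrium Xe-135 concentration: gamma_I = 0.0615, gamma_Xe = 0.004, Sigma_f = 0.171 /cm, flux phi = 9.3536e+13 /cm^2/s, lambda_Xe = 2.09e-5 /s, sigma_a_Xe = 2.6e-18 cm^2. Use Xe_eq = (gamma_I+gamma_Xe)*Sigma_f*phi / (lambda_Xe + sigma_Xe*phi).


Xe_eq = (gamma_I + gamma_Xe) * Sigma_f * phi / (lambda_Xe + sigma_Xe * phi)
Numerator = (0.0615 + 0.004) * 0.171 * 9.3536e+13 = 1.047650e+12
Denominator = 2.09e-5 + 2.6e-18 * 9.3536e+13 = 2.640936e-04
Xe_eq = 1.047650e+12 / 2.640936e-04 = 3.9670e+15 /cm^3

3.9670e+15


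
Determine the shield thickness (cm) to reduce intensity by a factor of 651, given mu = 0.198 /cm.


x = ln(factor) / mu
x = ln(651) / 0.198
x = 32.720 cm

32.720


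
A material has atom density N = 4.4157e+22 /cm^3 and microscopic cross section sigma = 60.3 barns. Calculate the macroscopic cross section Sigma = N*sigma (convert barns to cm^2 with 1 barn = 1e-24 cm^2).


Sigma = N * sigma_barns * 1e-24
Sigma = 4.4157e+22 * 60.3 * 1e-24
Sigma = 2.6627 /cm

2.6627


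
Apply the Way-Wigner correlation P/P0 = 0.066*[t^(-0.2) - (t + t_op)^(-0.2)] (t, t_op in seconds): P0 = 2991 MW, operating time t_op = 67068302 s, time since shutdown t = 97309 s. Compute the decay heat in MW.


P/P0 = 0.066 * [t^(-0.2) - (t + t_op)^(-0.2)]
P/P0 = 0.066 * [97309^(-0.2) - (97309 + 67068302)^(-0.2)]
P/P0 = 0.066 * [0.1005471 - 0.02720011] = 0.004840901
P = 2991 * 0.004840901 = 14.479 MW

14.479


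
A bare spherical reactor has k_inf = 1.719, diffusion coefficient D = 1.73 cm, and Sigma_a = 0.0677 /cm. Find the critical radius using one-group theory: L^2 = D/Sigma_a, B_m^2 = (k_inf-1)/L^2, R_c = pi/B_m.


L^2 = D / Sigma_a = 1.73 / 0.0677 = 25.55391 cm^2
B_m^2 = (k_inf - 1) / L^2 = (1.719 - 1) / 25.55391 = 0.02813659 /cm^2
For a bare sphere: B_g = pi/R, so R_c = pi / sqrt(B_m^2)
R_c = pi / sqrt(0.02813659) = 18.729 cm

18.729


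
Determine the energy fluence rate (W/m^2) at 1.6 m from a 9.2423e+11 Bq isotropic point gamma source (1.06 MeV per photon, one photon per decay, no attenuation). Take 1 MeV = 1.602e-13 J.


psi = A * E * 1.602e-13 / (4*pi*r^2)
psi = 9.2423e+11 * 1.06 * 1.602e-13 / (4*pi*1.6^2)
psi = 0.0048786 W/m^2

0.0048786


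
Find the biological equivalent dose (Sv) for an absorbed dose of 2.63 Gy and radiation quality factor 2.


H = D * Q
H = 2.63 * 2
H = 5.2600 Sv

5.2600


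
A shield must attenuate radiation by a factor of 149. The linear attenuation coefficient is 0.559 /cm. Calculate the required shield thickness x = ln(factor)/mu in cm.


x = ln(factor) / mu
x = ln(149) / 0.559
x = 8.9516 cm

8.9516


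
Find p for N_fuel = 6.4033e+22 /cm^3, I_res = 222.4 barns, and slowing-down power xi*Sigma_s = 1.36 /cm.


p = exp(-N * I * 1e-24 / (xi*Sigma_s))
p = exp(-6.4033e+22 * 222.4 * 1e-24 / 1.36)
p = 2.8339e-05

2.8339e-05


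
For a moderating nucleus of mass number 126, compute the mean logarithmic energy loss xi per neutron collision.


xi = 1 + (A-1)^2/(2A) * ln((A-1)/(A+1))
xi = 1 + (126-1)^2/(2*126) * ln((126-1)/(126 +1))
xi = 0.015789

0.015789


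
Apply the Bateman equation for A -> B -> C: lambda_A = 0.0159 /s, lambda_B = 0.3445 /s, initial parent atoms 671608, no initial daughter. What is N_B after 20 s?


N_B(t) = lambda_A * N_A0 / (lambda_B - lambda_A) * [exp(-lambda_A*t) - exp(-lambda_B*t)]
exp(-0.0159*20) = 0.7276028; exp(-0.3445*20) = 0.001017914
N_B = 0.0159 * 671608 / (0.3445 - 0.0159) * (0.7276028 - 0.001017914)
N_B = 23612

23612


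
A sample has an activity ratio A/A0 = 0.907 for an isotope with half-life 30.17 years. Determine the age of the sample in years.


lambda = ln(2) / t_half = ln(2) / 30.17 = 0.02297472 /yr
t = -ln(A/A0) / lambda
t = -ln(0.907) / 0.02297472
t = 4.2487 yr

4.2487


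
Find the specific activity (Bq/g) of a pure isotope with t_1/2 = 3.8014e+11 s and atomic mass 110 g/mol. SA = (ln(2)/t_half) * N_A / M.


lambda = ln(2) / t_half = ln(2) / 3.8014e+11 = 1.823400e-12 /s
SA = lambda * N_A / M
SA = 1.823400e-12 * 6.022e23 / 110
SA = 9.9823e+09 Bq/g

9.9823e+09


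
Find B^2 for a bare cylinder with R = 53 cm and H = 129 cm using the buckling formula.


B^2 = (2.405/R)^2 + (pi/H)^2
B^2 = (2.405/53)^2 + (pi/129)^2
B^2 = 0.0026522 /cm^2

0.0026522


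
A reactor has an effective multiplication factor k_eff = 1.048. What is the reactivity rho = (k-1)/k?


rho = (k_eff - 1) / k_eff
rho = (1.048 - 1) / 1.048
rho = 0.045802

0.045802


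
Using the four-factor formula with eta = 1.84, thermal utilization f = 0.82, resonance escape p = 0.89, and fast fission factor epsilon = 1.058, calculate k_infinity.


k_inf = eta * f * p * epsilon
k_inf = 1.84 * 0.82 * 0.89 * 1.058
k_inf = 1.4207

1.4207


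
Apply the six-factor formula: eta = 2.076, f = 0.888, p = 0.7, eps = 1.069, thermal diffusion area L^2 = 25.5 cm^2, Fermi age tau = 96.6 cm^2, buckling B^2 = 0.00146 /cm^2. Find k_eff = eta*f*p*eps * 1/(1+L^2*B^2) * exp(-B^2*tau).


k_inf = eta*f*p*eps = 2.076*0.888*0.7*1.069 = 1.379482
P_TNL = 1/(1 + L^2*B^2) = 1/(1 + 25.5*0.00146) = 0.9641063
P_FNL = exp(-B^2*tau) = exp(-0.00146*96.6) = 0.8684580
k_eff = k_inf * P_TNL * P_FNL = 1.379482 * 0.9641063 * 0.8684580
k_eff = 1.1550

1.1550


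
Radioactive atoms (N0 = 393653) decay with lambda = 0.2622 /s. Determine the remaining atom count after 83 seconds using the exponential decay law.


N = N0 * exp(-lambda * t)
N = 393653 * exp(-0.2622 * 83)
N = 1.3923e-04

1.3923e-04


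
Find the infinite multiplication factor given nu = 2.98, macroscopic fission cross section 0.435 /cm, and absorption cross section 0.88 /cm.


k_inf = nu * Sigma_f / Sigma_a
k_inf = 2.98 * 0.435 / 0.88
k_inf = 1.4731

1.4731


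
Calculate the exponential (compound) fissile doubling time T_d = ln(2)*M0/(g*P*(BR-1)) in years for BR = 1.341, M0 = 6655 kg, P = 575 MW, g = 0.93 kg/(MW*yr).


Breeding gain G = BR - 1 = 1.341 - 1 = 0.341
Fissile production rate = g * P * G = 0.93 * 575 * 0.341 = 182.34975 kg/yr
T_d = ln(2) * M0 / (g * P * G)
T_d = ln(2) * 6655 / 182.34975 = 25.297 yr

25.297


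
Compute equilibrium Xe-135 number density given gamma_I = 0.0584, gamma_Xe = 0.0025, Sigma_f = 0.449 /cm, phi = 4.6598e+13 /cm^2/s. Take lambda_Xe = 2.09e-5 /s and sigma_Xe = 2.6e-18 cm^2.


Xe_eq = (gamma_I + gamma_Xe) * Sigma_f * phi / (lambda_Xe + sigma_Xe * phi)
Numerator = (0.0584 + 0.0025) * 0.449 * 4.6598e+13 = 1.274180e+12
Denominator = 2.09e-5 + 2.6e-18 * 4.6598e+13 = 1.420548e-04
Xe_eq = 1.274180e+12 / 1.420548e-04 = 8.9696e+15 /cm^3

8.9696e+15


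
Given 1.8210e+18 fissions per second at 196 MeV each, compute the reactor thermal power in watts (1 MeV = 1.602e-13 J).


P = fission_rate * E_MeV * 1.602e-13
P = 1.8210e+18 * 196 * 1.602e-13
P = 5.7178e+07 W

5.7178e+07


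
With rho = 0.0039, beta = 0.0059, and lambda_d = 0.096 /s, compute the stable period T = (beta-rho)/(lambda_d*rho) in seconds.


T = (beta - rho) / (lambda_d * rho)
T = (0.0059 - 0.0039) / (0.096 * 0.0039)
T = 5.3419 s

5.3419


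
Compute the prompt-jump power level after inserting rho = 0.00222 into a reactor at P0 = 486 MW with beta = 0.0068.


P1/P0 = beta / (beta - rho)
P1/P0 = 0.0068 / (0.0068 - 0.00222) = 1.484716
P1 = 486 * 1.484716 = 721.57 MW

721.57


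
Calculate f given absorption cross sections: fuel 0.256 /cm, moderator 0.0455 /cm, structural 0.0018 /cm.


f = Sigma_a_fuel / (Sigma_a_fuel + Sigma_a_mod + Sigma_a_other)
f = 0.256 / (0.256 + 0.0455 + 0.0018)
f = 0.84405

0.84405


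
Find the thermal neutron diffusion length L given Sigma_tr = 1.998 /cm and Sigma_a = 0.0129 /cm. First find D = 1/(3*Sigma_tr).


D = 1 / (3 * Sigma_tr) = 1 / (3 * 1.998) = 0.1668335 cm
L = sqrt(D / Sigma_a)
L = sqrt(0.1668335 / 0.0129)
L = 3.5962 cm

3.5962


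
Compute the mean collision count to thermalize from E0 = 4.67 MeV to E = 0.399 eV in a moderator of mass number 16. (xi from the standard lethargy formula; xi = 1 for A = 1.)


xi = 1 + (A-1)^2/(2A)*ln((A-1)/(A+1)) = 0.1199467 (for A = 16)
n = ln(E0/E) / xi
n = ln(4.67e6 / 0.399) / 0.1199467
n = ln(1.170426e+07) / 0.1199467 = 135.69

135.69


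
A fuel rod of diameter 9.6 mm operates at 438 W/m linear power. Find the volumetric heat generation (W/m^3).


r = D / 2 / 1000 = 9.6 / 2 / 1000 = 0.0048 m
q''' = q' / (pi * r^2)
q''' = 438 / (pi * 0.0048^2)
q''' = 6.0512e+06 W/m^3

6.0512e+06


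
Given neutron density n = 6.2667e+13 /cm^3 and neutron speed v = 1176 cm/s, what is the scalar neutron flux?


phi = n * v
phi = 6.2667e+13 * 1176
phi = 7.3696e+16 /cm^2/s

7.3696e+16


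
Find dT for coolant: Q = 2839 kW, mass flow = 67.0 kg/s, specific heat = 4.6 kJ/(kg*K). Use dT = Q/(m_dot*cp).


dT = Q / (m_dot * cp)
dT = 2839 / (67.0 * 4.6)
dT = 9.2116 C

9.2116


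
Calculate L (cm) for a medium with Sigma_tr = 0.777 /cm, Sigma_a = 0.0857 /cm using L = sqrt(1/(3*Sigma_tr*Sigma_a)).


D = 1 / (3 * Sigma_tr) = 1 / (3 * 0.777) = 0.4290004 cm
L = sqrt(D / Sigma_a)
L = sqrt(0.4290004 / 0.0857)
L = 2.2374 cm

2.2374


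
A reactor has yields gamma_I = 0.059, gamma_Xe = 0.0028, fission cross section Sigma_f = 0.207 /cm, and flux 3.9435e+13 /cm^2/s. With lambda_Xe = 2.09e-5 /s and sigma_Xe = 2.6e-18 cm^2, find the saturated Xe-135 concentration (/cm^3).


Xe_eq = (gamma_I + gamma_Xe) * Sigma_f * phi / (lambda_Xe + sigma_Xe * phi)
Numerator = (0.059 + 0.0028) * 0.207 * 3.9435e+13 = 5.044762e+11
Denominator = 2.09e-5 + 2.6e-18 * 3.9435e+13 = 1.234310e-04
Xe_eq = 5.044762e+11 / 1.234310e-04 = 4.0871e+15 /cm^3

4.0871e+15


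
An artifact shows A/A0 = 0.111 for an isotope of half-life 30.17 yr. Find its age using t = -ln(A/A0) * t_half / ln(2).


lambda = ln(2) / t_half = ln(2) / 30.17 = 0.02297472 /yr
t = -ln(A/A0) / lambda
t = -ln(0.111) / 0.02297472
t = 95.680 yr

95.680


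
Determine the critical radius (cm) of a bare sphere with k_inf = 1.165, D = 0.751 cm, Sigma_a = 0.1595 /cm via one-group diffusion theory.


L^2 = D / Sigma_a = 0.751 / 0.1595 = 4.708464 cm^2
B_m^2 = (k_inf - 1) / L^2 = (1.165 - 1) / 4.708464 = 0.03504328 /cm^2
For a bare sphere: B_g = pi/R, so R_c = pi / sqrt(B_m^2)
R_c = pi / sqrt(0.03504328) = 16.782 cm

16.782


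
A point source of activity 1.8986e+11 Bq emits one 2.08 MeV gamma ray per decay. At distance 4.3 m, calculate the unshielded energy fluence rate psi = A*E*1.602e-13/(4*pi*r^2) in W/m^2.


psi = A * E * 1.602e-13 / (4*pi*r^2)
psi = 1.8986e+11 * 2.08 * 1.602e-13 / (4*pi*4.3^2)
psi = 2.7228e-04 W/m^2

2.7228e-04


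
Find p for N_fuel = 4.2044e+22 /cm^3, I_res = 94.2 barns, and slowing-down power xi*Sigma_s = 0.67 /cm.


p = exp(-N * I * 1e-24 / (xi*Sigma_s))
p = exp(-4.2044e+22 * 94.2 * 1e-24 / 0.67)
p = 0.0027088

0.0027088


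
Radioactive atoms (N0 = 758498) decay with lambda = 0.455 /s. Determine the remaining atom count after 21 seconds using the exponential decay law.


N = N0 * exp(-lambda * t)
N = 758498 * exp(-0.455 * 21)
N = 53.737

53.737


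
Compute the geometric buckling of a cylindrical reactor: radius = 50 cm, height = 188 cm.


B^2 = (2.405/R)^2 + (pi/H)^2
B^2 = (2.405/50)^2 + (pi/188)^2
B^2 = 0.0025929 /cm^2

0.0025929


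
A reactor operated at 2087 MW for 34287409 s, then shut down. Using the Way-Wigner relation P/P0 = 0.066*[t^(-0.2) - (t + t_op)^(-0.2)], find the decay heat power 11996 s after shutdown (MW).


P/P0 = 0.066 * [t^(-0.2) - (t + t_op)^(-0.2)]
P/P0 = 0.066 * [11996^(-0.2) - (11996 + 34287409)^(-0.2)]
P/P0 = 0.066 * [0.1528244 - 0.03111306] = 0.008032948
P = 2087 * 0.008032948 = 16.765 MW

16.765


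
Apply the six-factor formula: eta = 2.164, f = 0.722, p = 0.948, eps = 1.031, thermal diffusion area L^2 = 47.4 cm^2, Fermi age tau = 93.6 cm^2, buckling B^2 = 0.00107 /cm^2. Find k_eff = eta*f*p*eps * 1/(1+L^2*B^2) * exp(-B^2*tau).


k_inf = eta*f*p*eps = 2.164*0.722*0.948*1.031 = 1.527079
P_TNL = 1/(1 + L^2*B^2) = 1/(1 + 47.4*0.00107) = 0.9517302
P_FNL = exp(-B^2*tau) = exp(-0.00107*93.6) = 0.9046999
k_eff = k_inf * P_TNL * P_FNL = 1.527079 * 0.9517302 * 0.9046999
k_eff = 1.3149

1.3149


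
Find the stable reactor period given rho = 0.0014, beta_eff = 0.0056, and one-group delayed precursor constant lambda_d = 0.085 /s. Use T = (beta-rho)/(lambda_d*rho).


T = (beta - rho) / (lambda_d * rho)
T = (0.0056 - 0.0014) / (0.085 * 0.0014)
T = 35.294 s

35.294


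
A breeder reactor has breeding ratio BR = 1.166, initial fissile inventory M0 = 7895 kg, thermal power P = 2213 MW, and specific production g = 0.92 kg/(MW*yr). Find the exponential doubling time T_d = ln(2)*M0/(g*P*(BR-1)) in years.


Breeding gain G = BR - 1 = 1.166 - 1 = 0.166
Fissile production rate = g * P * G = 0.92 * 2213 * 0.166 = 337.96936 kg/yr
T_d = ln(2) * M0 / (g * P * G)
T_d = ln(2) * 7895 / 337.96936 = 16.192 yr

16.192


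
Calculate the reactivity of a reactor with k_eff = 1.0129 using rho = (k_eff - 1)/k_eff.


rho = (k_eff - 1) / k_eff
rho = (1.0129 - 1) / 1.0129
rho = 0.012736

0.012736


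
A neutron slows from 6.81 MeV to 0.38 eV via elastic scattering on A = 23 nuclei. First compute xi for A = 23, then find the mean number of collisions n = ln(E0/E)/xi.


xi = 1 + (A-1)^2/(2A)*ln((A-1)/(A+1)) = 0.08448899 (for A = 23)
n = ln(E0/E) / xi
n = ln(6.81e6 / 0.38) / 0.08448899
n = ln(1.792105e+07) / 0.08448899 = 197.68

197.68


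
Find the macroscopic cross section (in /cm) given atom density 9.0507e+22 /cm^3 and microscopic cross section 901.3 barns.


Sigma = N * sigma_barns * 1e-24
Sigma = 9.0507e+22 * 901.3 * 1e-24
Sigma = 81.574 /cm

81.574


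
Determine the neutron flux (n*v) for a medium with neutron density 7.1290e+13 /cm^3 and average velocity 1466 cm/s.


phi = n * v
phi = 7.1290e+13 * 1466
phi = 1.0451e+17 /cm^2/s

1.0451e+17


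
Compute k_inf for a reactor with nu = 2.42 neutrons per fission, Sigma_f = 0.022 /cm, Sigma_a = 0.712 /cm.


k_inf = nu * Sigma_f / Sigma_a
k_inf = 2.42 * 0.022 / 0.712
k_inf = 0.074775

0.074775


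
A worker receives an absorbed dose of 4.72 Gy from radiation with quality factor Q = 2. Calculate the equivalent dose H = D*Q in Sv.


H = D * Q
H = 4.72 * 2
H = 9.4400 Sv

9.4400


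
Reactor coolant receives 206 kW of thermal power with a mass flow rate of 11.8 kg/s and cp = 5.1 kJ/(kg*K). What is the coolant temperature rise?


dT = Q / (m_dot * cp)
dT = 206 / (11.8 * 5.1)
dT = 3.4231 C

3.4231


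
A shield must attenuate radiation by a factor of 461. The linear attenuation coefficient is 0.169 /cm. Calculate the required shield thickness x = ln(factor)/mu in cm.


x = ln(factor) / mu
x = ln(461) / 0.169
x = 36.292 cm

36.292


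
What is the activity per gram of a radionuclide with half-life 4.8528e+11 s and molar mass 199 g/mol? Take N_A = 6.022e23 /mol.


lambda = ln(2) / t_half = ln(2) / 4.8528e+11 = 1.428345e-12 /s
SA = lambda * N_A / M
SA = 1.428345e-12 * 6.022e23 / 199
SA = 4.3224e+09 Bq/g

4.3224e+09


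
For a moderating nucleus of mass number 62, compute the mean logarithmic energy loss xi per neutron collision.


xi = 1 + (A-1)^2/(2A) * ln((A-1)/(A+1))
xi = 1 + (62-1)^2/(2*62) * ln((62-1)/(62 +1))
xi = 0.031914

0.031914


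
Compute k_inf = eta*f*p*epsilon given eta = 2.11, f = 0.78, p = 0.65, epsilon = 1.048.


k_inf = eta * f * p * epsilon
k_inf = 2.11 * 0.78 * 0.65 * 1.048
k_inf = 1.1211

1.1211


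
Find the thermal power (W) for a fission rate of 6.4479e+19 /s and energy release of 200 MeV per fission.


P = fission_rate * E_MeV * 1.602e-13
P = 6.4479e+19 * 200 * 1.602e-13
P = 2.0659e+09 W

2.0659e+09


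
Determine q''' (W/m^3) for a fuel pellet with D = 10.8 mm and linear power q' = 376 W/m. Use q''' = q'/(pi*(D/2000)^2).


r = D / 2 / 1000 = 10.8 / 2 / 1000 = 0.0054 m
q''' = q' / (pi * r^2)
q''' = 376 / (pi * 0.0054^2)
q''' = 4.1044e+06 W/m^3

4.1044e+06


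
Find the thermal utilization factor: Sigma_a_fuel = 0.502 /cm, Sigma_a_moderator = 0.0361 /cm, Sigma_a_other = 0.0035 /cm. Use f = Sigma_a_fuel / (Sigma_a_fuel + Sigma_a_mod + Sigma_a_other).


f = Sigma_a_fuel / (Sigma_a_fuel + Sigma_a_mod + Sigma_a_other)
f = 0.502 / (0.502 + 0.0361 + 0.0035)
f = 0.92688

0.92688


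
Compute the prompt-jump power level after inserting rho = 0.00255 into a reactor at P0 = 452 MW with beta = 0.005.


P1/P0 = beta / (beta - rho)
P1/P0 = 0.005 / (0.005 - 0.00255) = 2.040816
P1 = 452 * 2.040816 = 922.45 MW

922.45


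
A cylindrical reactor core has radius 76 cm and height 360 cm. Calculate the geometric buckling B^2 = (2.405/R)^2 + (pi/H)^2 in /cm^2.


B^2 = (2.405/R)^2 + (pi/H)^2
B^2 = (2.405/76)^2 + (pi/360)^2
B^2 = 0.0010775 /cm^2

0.0010775


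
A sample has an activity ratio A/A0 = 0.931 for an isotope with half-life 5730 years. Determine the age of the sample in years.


lambda = ln(2) / t_half = ln(2) / 5730 = 1.209681e-04 /yr
t = -ln(A/A0) / lambda
t = -ln(0.931) / 1.209681e-04
t = 591.03 yr

591.03


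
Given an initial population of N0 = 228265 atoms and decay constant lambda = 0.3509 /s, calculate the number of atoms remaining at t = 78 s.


N = N0 * exp(-lambda * t)
N = 228265 * exp(-0.3509 * 78)
N = 2.9629e-07

2.9629e-07


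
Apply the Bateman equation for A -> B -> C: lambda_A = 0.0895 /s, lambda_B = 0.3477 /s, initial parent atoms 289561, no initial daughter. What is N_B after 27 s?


N_B(t) = lambda_A * N_A0 / (lambda_B - lambda_A) * [exp(-lambda_A*t) - exp(-lambda_B*t)]
exp(-0.0895*27) = 0.08923339; exp(-0.3477*27) = 8.373111e-05
N_B = 0.0895 * 289561 / (0.3477 - 0.0895) * (0.08923339 - 8.373111e-05)
N_B = 8948.0

8948.0


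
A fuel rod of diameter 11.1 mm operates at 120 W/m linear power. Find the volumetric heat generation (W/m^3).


r = D / 2 / 1000 = 11.1 / 2 / 1000 = 0.00555 m
q''' = q' / (pi * r^2)
q''' = 120 / (pi * 0.00555^2)
q''' = 1.2401e+06 W/m^3

1.2401e+06


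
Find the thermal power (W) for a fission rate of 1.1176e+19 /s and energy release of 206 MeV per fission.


P = fission_rate * E_MeV * 1.602e-13
P = 1.1176e+19 * 206 * 1.602e-13
P = 3.6882e+08 W

3.6882e+08


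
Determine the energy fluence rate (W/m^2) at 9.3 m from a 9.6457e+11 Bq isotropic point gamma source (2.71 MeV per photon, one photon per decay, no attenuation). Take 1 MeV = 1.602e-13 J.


psi = A * E * 1.602e-13 / (4*pi*r^2)
psi = 9.6457e+11 * 2.71 * 1.602e-13 / (4*pi*9.3^2)
psi = 3.8529e-04 W/m^2

3.8529e-04


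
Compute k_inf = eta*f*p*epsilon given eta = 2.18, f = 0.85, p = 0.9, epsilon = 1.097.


k_inf = eta * f * p * epsilon
k_inf = 2.18 * 0.85 * 0.9 * 1.097
k_inf = 1.8295

1.8295


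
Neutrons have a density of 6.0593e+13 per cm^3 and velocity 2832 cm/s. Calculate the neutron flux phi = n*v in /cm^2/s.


phi = n * v
phi = 6.0593e+13 * 2832
phi = 1.7160e+17 /cm^2/s

1.7160e+17


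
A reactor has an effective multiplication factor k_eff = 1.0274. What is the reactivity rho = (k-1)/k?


rho = (k_eff - 1) / k_eff
rho = (1.0274 - 1) / 1.0274
rho = 0.026669

0.026669


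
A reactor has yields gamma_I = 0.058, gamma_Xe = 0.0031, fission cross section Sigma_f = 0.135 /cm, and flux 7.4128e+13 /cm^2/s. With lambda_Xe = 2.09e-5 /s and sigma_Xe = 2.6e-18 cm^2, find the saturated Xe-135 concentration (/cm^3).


Xe_eq = (gamma_I + gamma_Xe) * Sigma_f * phi / (lambda_Xe + sigma_Xe * phi)
Numerator = (0.058 + 0.0031) * 0.135 * 7.4128e+13 = 6.114448e+11
Denominator = 2.09e-5 + 2.6e-18 * 7.4128e+13 = 2.136328e-04
Xe_eq = 6.114448e+11 / 2.136328e-04 = 2.8621e+15 /cm^3

2.8621e+15


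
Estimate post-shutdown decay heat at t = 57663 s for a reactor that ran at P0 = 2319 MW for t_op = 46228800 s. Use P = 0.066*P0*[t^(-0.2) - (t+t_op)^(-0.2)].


P/P0 = 0.066 * [t^(-0.2) - (t + t_op)^(-0.2)]
P/P0 = 0.066 * [57663^(-0.2) - (57663 + 46228800)^(-0.2)]
P/P0 = 0.066 * [0.1116402 - 0.02930281] = 0.005434268
P = 2319 * 0.005434268 = 12.602 MW

12.602


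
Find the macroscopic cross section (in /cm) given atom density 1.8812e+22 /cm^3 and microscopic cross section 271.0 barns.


Sigma = N * sigma_barns * 1e-24
Sigma = 1.8812e+22 * 271.0 * 1e-24
Sigma = 5.0981 /cm

5.0981


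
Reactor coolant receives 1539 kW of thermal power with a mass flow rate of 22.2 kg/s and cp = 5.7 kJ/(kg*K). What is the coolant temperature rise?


dT = Q / (m_dot * cp)
dT = 1539 / (22.2 * 5.7)
dT = 12.162 C

12.162


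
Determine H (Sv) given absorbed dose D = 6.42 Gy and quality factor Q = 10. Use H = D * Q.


H = D * Q
H = 6.42 * 10
H = 64.200 Sv

64.200


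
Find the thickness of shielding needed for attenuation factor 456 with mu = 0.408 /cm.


x = ln(factor) / mu
x = ln(456) / 0.408
x = 15.006 cm

15.006


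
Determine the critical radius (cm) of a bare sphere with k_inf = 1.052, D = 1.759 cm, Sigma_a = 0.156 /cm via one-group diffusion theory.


L^2 = D / Sigma_a = 1.759 / 0.156 = 11.27564 cm^2
B_m^2 = (k_inf - 1) / L^2 = (1.052 - 1) / 11.27564 = 0.004611712 /cm^2
For a bare sphere: B_g = pi/R, so R_c = pi / sqrt(B_m^2)
R_c = pi / sqrt(0.004611712) = 46.261 cm

46.261


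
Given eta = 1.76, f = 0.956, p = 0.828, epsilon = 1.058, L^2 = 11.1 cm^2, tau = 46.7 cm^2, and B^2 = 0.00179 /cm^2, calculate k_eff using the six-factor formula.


k_inf = eta*f*p*eps = 1.76*0.956*0.828*1.058 = 1.473963
P_TNL = 1/(1 + L^2*B^2) = 1/(1 + 11.1*0.00179) = 0.9805181
P_FNL = exp(-B^2*tau) = exp(-0.00179*46.7) = 0.9198055
k_eff = k_inf * P_TNL * P_FNL = 1.473963 * 0.9805181 * 0.9198055
k_eff = 1.3293

1.3293


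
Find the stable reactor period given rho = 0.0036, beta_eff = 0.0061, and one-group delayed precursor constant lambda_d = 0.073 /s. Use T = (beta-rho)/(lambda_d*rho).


T = (beta - rho) / (lambda_d * rho)
T = (0.0061 - 0.0036) / (0.073 * 0.0036)
T = 9.5129 s

9.5129


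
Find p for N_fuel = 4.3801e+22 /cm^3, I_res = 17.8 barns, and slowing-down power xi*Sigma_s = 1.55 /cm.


p = exp(-N * I * 1e-24 / (xi*Sigma_s))
p = exp(-4.3801e+22 * 17.8 * 1e-24 / 1.55)
p = 0.60471

0.60471


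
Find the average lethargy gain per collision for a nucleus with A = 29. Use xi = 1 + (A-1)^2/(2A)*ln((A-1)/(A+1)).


xi = 1 + (A-1)^2/(2A) * ln((A-1)/(A+1))
xi = 1 + (29-1)^2/(2*29) * ln((29-1)/(29 +1))
xi = 0.067407

0.067407


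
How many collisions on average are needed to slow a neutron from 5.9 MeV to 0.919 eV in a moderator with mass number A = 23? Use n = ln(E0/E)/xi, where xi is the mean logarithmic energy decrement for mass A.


xi = 1 + (A-1)^2/(2A)*ln((A-1)/(A+1)) = 0.08448899 (for A = 23)
n = ln(E0/E) / xi
n = ln(5.9e6 / 0.919) / 0.08448899
n = ln(6.420022e+06) / 0.08448899 = 185.53

185.53


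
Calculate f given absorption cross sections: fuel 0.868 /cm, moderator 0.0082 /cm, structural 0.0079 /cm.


f = Sigma_a_fuel / (Sigma_a_fuel + Sigma_a_mod + Sigma_a_other)
f = 0.868 / (0.868 + 0.0082 + 0.0079)
f = 0.98179

0.98179


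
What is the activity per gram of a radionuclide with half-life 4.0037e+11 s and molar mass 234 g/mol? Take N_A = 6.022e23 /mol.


lambda = ln(2) / t_half = ln(2) / 4.0037e+11 = 1.731267e-12 /s
SA = lambda * N_A / M
SA = 1.731267e-12 * 6.022e23 / 234
SA = 4.4554e+09 Bq/g

4.4554e+09


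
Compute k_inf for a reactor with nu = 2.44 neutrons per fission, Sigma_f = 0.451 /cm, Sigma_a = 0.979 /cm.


k_inf = nu * Sigma_f / Sigma_a
k_inf = 2.44 * 0.451 / 0.979
k_inf = 1.1240

1.1240


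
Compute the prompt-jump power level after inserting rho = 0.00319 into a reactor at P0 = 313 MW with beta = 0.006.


P1/P0 = beta / (beta - rho)
P1/P0 = 0.006 / (0.006 - 0.00319) = 2.135231
P1 = 313 * 2.135231 = 668.33 MW

668.33


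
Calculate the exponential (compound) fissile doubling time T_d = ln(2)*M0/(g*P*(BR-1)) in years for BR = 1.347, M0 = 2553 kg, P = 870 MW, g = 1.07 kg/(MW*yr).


Breeding gain G = BR - 1 = 1.347 - 1 = 0.347
Fissile production rate = g * P * G = 1.07 * 870 * 0.347 = 323.0223 kg/yr
T_d = ln(2) * M0 / (g * P * G)
T_d = ln(2) * 2553 / 323.0223 = 5.4783 yr

5.4783


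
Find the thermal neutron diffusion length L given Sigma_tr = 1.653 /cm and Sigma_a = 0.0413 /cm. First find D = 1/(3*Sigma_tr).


D = 1 / (3 * Sigma_tr) = 1 / (3 * 1.653) = 0.2016536 cm
L = sqrt(D / Sigma_a)
L = sqrt(0.2016536 / 0.0413)
L = 2.2097 cm

2.2097


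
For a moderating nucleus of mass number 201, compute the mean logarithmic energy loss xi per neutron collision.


xi = 1 + (A-1)^2/(2A) * ln((A-1)/(A+1))
xi = 1 + (201-1)^2/(2*201) * ln((201-1)/(201 +1))
xi = 0.0099173

0.0099173


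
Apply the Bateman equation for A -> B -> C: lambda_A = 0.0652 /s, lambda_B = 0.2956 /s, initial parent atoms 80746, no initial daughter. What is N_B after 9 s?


N_B(t) = lambda_A * N_A0 / (lambda_B - lambda_A) * [exp(-lambda_A*t) - exp(-lambda_B*t)]
exp(-0.0652*9) = 0.5561040; exp(-0.2956*9) = 0.06992025
N_B = 0.0652 * 80746 / (0.2956 - 0.0652) * (0.5561040 - 0.06992025)
N_B = 11109

11109


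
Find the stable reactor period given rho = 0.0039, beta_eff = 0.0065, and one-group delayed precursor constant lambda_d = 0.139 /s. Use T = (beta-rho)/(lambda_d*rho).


T = (beta - rho) / (lambda_d * rho)
T = (0.0065 - 0.0039) / (0.139 * 0.0039)
T = 4.7962 s

4.7962


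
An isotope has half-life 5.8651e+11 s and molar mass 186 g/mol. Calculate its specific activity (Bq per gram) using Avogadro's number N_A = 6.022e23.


lambda = ln(2) / t_half = ln(2) / 5.8651e+11 = 1.181816e-12 /s
SA = lambda * N_A / M
SA = 1.181816e-12 * 6.022e23 / 186
SA = 3.8263e+09 Bq/g

3.8263e+09


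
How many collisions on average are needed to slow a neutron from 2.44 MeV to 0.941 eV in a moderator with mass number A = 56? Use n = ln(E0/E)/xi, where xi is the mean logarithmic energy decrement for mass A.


xi = 1 + (A-1)^2/(2A)*ln((A-1)/(A+1)) = 0.03529286 (for A = 56)
n = ln(E0/E) / xi
n = ln(2.44e6 / 0.941) / 0.03529286
n = ln(2.592986e+06) / 0.03529286 = 418.45

418.45


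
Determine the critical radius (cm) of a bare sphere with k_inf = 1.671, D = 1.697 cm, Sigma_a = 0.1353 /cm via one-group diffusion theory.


L^2 = D / Sigma_a = 1.697 / 0.1353 = 12.54250 cm^2
B_m^2 = (k_inf - 1) / L^2 = (1.671 - 1) / 12.54250 = 0.05349811 /cm^2
For a bare sphere: B_g = pi/R, so R_c = pi / sqrt(B_m^2)
R_c = pi / sqrt(0.05349811) = 13.583 cm

13.583


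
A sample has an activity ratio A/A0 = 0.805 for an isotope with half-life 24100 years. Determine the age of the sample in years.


lambda = ln(2) / t_half = ln(2) / 24100 = 2.876129e-05 /yr
t = -ln(A/A0) / lambda
t = -ln(0.805) / 2.876129e-05
t = 7541.8 yr

7541.8


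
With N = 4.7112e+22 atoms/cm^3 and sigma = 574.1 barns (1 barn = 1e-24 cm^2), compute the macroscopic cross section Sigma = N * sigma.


Sigma = N * sigma_barns * 1e-24
Sigma = 4.7112e+22 * 574.1 * 1e-24
Sigma = 27.047 /cm

27.047


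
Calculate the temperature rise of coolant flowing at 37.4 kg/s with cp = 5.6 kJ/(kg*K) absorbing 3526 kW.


dT = Q / (m_dot * cp)
dT = 3526 / (37.4 * 5.6)
dT = 16.835 C

16.835


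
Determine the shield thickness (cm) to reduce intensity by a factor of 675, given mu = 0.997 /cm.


x = ln(factor) / mu
x = ln(675) / 0.997
x = 6.5343 cm

6.5343


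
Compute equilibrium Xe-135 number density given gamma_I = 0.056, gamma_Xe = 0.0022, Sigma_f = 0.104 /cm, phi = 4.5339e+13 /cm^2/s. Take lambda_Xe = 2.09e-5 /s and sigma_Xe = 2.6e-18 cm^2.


Xe_eq = (gamma_I + gamma_Xe) * Sigma_f * phi / (lambda_Xe + sigma_Xe * phi)
Numerator = (0.056 + 0.0022) * 0.104 * 4.5339e+13 = 2.744279e+11
Denominator = 2.09e-5 + 2.6e-18 * 4.5339e+13 = 1.387814e-04
Xe_eq = 2.744279e+11 / 1.387814e-04 = 1.9774e+15 /cm^3

1.9774e+15


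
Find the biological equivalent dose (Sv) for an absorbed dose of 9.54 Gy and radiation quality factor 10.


H = D * Q
H = 9.54 * 10
H = 95.400 Sv

95.400


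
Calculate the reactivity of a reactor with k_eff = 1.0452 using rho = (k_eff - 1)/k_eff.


rho = (k_eff - 1) / k_eff
rho = (1.0452 - 1) / 1.0452
rho = 0.043245

0.043245


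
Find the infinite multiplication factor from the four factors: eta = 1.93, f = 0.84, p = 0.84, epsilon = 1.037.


k_inf = eta * f * p * epsilon
k_inf = 1.93 * 0.84 * 0.84 * 1.037
k_inf = 1.4122

1.4122


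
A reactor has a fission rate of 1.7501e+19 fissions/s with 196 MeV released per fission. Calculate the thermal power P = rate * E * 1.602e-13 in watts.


P = fission_rate * E_MeV * 1.602e-13
P = 1.7501e+19 * 196 * 1.602e-13
P = 5.4952e+08 W

5.4952e+08


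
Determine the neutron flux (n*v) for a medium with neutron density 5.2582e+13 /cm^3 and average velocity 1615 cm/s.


phi = n * v
phi = 5.2582e+13 * 1615
phi = 8.4920e+16 /cm^2/s

8.4920e+16


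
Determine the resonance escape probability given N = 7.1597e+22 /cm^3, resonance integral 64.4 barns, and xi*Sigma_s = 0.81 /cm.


p = exp(-N * I * 1e-24 / (xi*Sigma_s))
p = exp(-7.1597e+22 * 64.4 * 1e-24 / 0.81)
p = 0.0033715

0.0033715


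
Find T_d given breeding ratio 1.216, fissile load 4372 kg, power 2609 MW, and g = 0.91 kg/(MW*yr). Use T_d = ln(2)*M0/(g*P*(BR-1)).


Breeding gain G = BR - 1 = 1.216 - 1 = 0.216
Fissile production rate = g * P * G = 0.91 * 2609 * 0.216 = 512.82504 kg/yr
T_d = ln(2) * M0 / (g * P * G)
T_d = ln(2) * 4372 / 512.82504 = 5.9093 yr

5.9093


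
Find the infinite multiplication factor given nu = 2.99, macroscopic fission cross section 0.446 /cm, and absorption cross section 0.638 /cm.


k_inf = nu * Sigma_f / Sigma_a
k_inf = 2.99 * 0.446 / 0.638
k_inf = 2.0902

2.0902


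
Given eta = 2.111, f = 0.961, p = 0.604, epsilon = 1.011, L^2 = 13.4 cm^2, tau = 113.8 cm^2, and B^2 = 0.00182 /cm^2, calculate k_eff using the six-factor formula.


k_inf = eta*f*p*eps = 2.111*0.961*0.604*1.011 = 1.238796
P_TNL = 1/(1 + L^2*B^2) = 1/(1 + 13.4*0.00182) = 0.9761926
P_FNL = exp(-B^2*tau) = exp(-0.00182*113.8) = 0.8129253
k_eff = k_inf * P_TNL * P_FNL = 1.238796 * 0.9761926 * 0.8129253
k_eff = 0.98307

0.98307


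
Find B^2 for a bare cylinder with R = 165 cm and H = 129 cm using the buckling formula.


B^2 = (2.405/R)^2 + (pi/H)^2
B^2 = (2.405/165)^2 + (pi/129)^2
B^2 = 8.0554e-04 /cm^2

8.0554e-04


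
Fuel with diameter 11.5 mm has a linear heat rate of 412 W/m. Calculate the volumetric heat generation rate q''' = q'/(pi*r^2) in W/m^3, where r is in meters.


r = D / 2 / 1000 = 11.5 / 2 / 1000 = 0.00575 m
q''' = q' / (pi * r^2)
q''' = 412 / (pi * 0.00575^2)
q''' = 3.9665e+06 W/m^3

3.9665e+06


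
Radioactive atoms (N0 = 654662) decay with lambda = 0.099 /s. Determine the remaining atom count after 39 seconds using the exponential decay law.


N = N0 * exp(-lambda * t)
N = 654662 * exp(-0.099 * 39)
N = 13779

13779


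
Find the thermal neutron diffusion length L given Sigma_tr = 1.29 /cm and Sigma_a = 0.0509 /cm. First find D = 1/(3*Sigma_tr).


D = 1 / (3 * Sigma_tr) = 1 / (3 * 1.29) = 0.2583979 cm
L = sqrt(D / Sigma_a)
L = sqrt(0.2583979 / 0.0509)
L = 2.2531 cm

2.2531


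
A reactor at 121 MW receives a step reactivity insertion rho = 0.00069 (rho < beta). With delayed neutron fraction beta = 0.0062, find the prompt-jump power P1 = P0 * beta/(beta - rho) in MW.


P1/P0 = beta / (beta - rho)
P1/P0 = 0.0062 / (0.0062 - 0.00069) = 1.125227
P1 = 121 * 1.125227 = 136.15 MW

136.15


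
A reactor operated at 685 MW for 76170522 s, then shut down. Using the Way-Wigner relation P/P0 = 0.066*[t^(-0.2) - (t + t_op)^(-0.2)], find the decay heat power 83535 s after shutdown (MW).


P/P0 = 0.066 * [t^(-0.2) - (t + t_op)^(-0.2)]
P/P0 = 0.066 * [83535^(-0.2) - (83535 + 76170522)^(-0.2)]
P/P0 = 0.066 * [0.1036636 - 0.02651841] = 0.005091583
P = 685 * 0.005091583 = 3.4877 MW

3.4877


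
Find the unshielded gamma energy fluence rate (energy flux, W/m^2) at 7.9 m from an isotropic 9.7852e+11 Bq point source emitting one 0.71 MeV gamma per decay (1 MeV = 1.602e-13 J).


psi = A * E * 1.602e-13 / (4*pi*r^2)
psi = 9.7852e+11 * 0.71 * 1.602e-13 / (4*pi*7.9^2)
psi = 1.4191e-04 W/m^2

1.4191e-04


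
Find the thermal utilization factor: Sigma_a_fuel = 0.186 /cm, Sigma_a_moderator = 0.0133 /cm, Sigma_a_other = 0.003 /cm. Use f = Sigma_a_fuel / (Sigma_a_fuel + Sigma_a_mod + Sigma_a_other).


f = Sigma_a_fuel / (Sigma_a_fuel + Sigma_a_mod + Sigma_a_other)
f = 0.186 / (0.186 + 0.0133 + 0.003)
f = 0.91943

0.91943
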